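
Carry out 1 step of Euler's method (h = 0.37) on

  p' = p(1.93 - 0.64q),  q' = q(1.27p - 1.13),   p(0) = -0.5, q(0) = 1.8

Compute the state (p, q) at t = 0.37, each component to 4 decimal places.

Euler on (p,q): p_{n+1} = p_n + h·p', q_{n+1} = q_n + h·q'.
0.000000: (-0.500000, 1.800000); f=(-0.389000, -3.177000) → (-0.643930, 0.624510)
(p(0.37), q(0.37)) ≈ (-0.6439, 0.6245)

-0.6439, 0.6245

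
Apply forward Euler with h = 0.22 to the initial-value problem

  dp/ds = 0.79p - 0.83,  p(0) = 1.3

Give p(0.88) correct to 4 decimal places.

Euler: p_{n+1} = p_n + h·f(s_n, p_n).
s=0.000000, p=1.300000: f=0.197000 → p ← 1.300000 + 0.22·0.197000 = 1.343340
s=0.220000, p=1.343340: f=0.231239 → p ← 1.343340 + 0.22·0.231239 = 1.394212
s=0.440000, p=1.394212: f=0.271428 → p ← 1.394212 + 0.22·0.271428 = 1.453927
s=0.660000, p=1.453927: f=0.318602 → p ← 1.453927 + 0.22·0.318602 = 1.524019
p(0.88) ≈ 1.5240

1.5240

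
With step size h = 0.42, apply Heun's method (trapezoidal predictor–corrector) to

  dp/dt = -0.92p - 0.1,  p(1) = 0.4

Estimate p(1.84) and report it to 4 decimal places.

Heun: k1 = f(t_n, p_n); k2 = f(t_n + h, p_n + h·k1); p_{n+1} = p_n + (h/2)·(k1 + k2).
t=1.000000, p=0.400000:
  k1 = f(1.000000, 0.400000) = -0.468000
  k2 = f(1.420000, 0.203440) = -0.287165
  p ← 0.400000 + (0.42/2)·(-0.468000 + (-0.287165)) = 0.241415
t=1.420000, p=0.241415:
  k1 = f(1.420000, 0.241415) = -0.322102
  k2 = f(1.840000, 0.106132) = -0.197642
  p ← 0.241415 + (0.42/2)·(-0.322102 + (-0.197642)) = 0.132269
p(1.84) ≈ 0.1323

0.1323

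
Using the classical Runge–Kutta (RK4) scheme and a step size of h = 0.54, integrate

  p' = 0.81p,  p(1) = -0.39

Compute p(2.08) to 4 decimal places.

RK4: k1 = f(x_n, p_n); k2 = f(x_n + h/2, p_n + (h/2)·k1); k3 = f(x_n + h/2, p_n + (h/2)·k2); k4 = f(x_n + h, p_n + h·k3); p_{n+1} = p_n + (h/6)·(k1 + 2k2 + 2k3 + k4).
x=1.000000, p=-0.390000:
  k1 = f(1.000000, -0.390000) = -0.315900
  k2 = f(1.270000, -0.475293) = -0.384987
  k3 = f(1.270000, -0.493947) = -0.400097
  k4 = f(1.540000, -0.606052) = -0.490902
  p ← -0.390000 + (0.54/6)·(k1 + 2k2 + 2k3 + k4) = -0.603927
x=1.540000, p=-0.603927:
  k1 = f(1.540000, -0.603927) = -0.489181
  k2 = f(1.810000, -0.736006) = -0.596165
  k3 = f(1.810000, -0.764892) = -0.619562
  k4 = f(2.080000, -0.938491) = -0.760178
  p ← -0.603927 + (0.54/6)·(k1 + 2k2 + 2k3 + k4) = -0.935201
p(2.08) ≈ -0.9352

-0.9352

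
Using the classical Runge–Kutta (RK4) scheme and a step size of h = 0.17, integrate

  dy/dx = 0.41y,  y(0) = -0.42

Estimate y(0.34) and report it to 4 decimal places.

RK4: k1 = f(x_n, y_n); k2 = f(x_n + h/2, y_n + (h/2)·k1); k3 = f(x_n + h/2, y_n + (h/2)·k2); k4 = f(x_n + h, y_n + h·k3); y_{n+1} = y_n + (h/6)·(k1 + 2k2 + 2k3 + k4).
x=0.000000, y=-0.420000:
  k1 = f(0.000000, -0.420000) = -0.172200
  k2 = f(0.085000, -0.434637) = -0.178201
  k3 = f(0.085000, -0.435147) = -0.178410
  k4 = f(0.170000, -0.450330) = -0.184635
  y ← -0.420000 + (0.17/6)·(k1 + 2k2 + 2k3 + k4) = -0.450318
x=0.170000, y=-0.450318:
  k1 = f(0.170000, -0.450318) = -0.184631
  k2 = f(0.255000, -0.466012) = -0.191065
  k3 = f(0.255000, -0.466559) = -0.191289
  k4 = f(0.340000, -0.482837) = -0.197963
  y ← -0.450318 + (0.17/6)·(k1 + 2k2 + 2k3 + k4) = -0.482825
y(0.34) ≈ -0.4828

-0.4828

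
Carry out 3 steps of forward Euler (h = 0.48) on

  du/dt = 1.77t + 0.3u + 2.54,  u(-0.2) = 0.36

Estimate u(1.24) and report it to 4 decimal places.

5.4440

Euler: u_{n+1} = u_n + h·f(t_n, u_n).
t=-0.200000, u=0.360000: f=2.294000 → u ← 0.360000 + 0.48·2.294000 = 1.461120
t=0.280000, u=1.461120: f=3.473936 → u ← 1.461120 + 0.48·3.473936 = 3.128609
t=0.760000, u=3.128609: f=4.823783 → u ← 3.128609 + 0.48·4.823783 = 5.444025
u(1.24) ≈ 5.4440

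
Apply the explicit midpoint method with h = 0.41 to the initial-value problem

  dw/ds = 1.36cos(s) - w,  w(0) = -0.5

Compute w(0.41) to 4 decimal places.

0.0946

Midpoint: k1 = f(s_n, w_n); k2 = f(s_n + h/2, w_n + (h/2)·k1); w_{n+1} = w_n + h·k2.
s=0.000000, w=-0.500000:
  k1 = f(0.000000, -0.500000) = 1.860000
  k2 = f(0.205000, -0.118700) = 1.450223
  w ← -0.500000 + 0.41·1.450223 = 0.094591
w(0.41) ≈ 0.0946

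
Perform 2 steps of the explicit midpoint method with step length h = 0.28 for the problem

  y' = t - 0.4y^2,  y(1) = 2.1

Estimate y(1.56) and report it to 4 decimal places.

Midpoint: k1 = f(t_n, y_n); k2 = f(t_n + h/2, y_n + (h/2)·k1); y_{n+1} = y_n + h·k2.
t=1.000000, y=2.100000:
  k1 = f(1.000000, 2.100000) = -0.764000
  k2 = f(1.140000, 1.993040) = -0.448883
  y ← 2.100000 + 0.28·(-0.448883) = 1.974313
t=1.280000, y=1.974313:
  k1 = f(1.280000, 1.974313) = -0.279164
  k2 = f(1.420000, 1.935230) = -0.078046
  y ← 1.974313 + 0.28·(-0.078046) = 1.952460
y(1.56) ≈ 1.9525

1.9525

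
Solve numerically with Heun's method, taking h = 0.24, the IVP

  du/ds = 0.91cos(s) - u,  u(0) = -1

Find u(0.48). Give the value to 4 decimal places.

-0.2956

Heun: k1 = f(s_n, u_n); k2 = f(s_n + h, u_n + h·k1); u_{n+1} = u_n + (h/2)·(k1 + k2).
s=0.000000, u=-1.000000:
  k1 = f(0.000000, -1.000000) = 1.910000
  k2 = f(0.240000, -0.541600) = 1.425518
  u ← -1.000000 + (0.24/2)·(1.910000 + 1.425518) = -0.599738
s=0.240000, u=-0.599738:
  k1 = f(0.240000, -0.599738) = 1.483655
  k2 = f(0.480000, -0.243661) = 1.050826
  u ← -0.599738 + (0.24/2)·(1.483655 + 1.050826) = -0.295600
u(0.48) ≈ -0.2956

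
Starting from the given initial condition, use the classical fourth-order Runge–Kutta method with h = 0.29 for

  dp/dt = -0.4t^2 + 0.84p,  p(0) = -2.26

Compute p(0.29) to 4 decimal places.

-2.8868

RK4: k1 = f(t_n, p_n); k2 = f(t_n + h/2, p_n + (h/2)·k1); k3 = f(t_n + h/2, p_n + (h/2)·k2); k4 = f(t_n + h, p_n + h·k3); p_{n+1} = p_n + (h/6)·(k1 + 2k2 + 2k3 + k4).
t=0.000000, p=-2.260000:
  k1 = f(0.000000, -2.260000) = -1.898400
  k2 = f(0.145000, -2.535268) = -2.138035
  k3 = f(0.145000, -2.570015) = -2.167223
  k4 = f(0.290000, -2.888495) = -2.459975
  p ← -2.260000 + (0.29/6)·(k1 + 2k2 + 2k3 + k4) = -2.886830
p(0.29) ≈ -2.8868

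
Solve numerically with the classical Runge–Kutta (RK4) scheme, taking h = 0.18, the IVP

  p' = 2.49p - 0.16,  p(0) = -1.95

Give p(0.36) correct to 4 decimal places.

RK4: k1 = f(t_n, p_n); k2 = f(t_n + h/2, p_n + (h/2)·k1); k3 = f(t_n + h/2, p_n + (h/2)·k2); k4 = f(t_n + h, p_n + h·k3); p_{n+1} = p_n + (h/6)·(k1 + 2k2 + 2k3 + k4).
t=0.000000, p=-1.950000:
  k1 = f(0.000000, -1.950000) = -5.015500
  k2 = f(0.090000, -2.401395) = -6.139474
  k3 = f(0.090000, -2.502553) = -6.391356
  k4 = f(0.180000, -3.100444) = -7.880106
  p ← -1.950000 + (0.18/6)·(k1 + 2k2 + 2k3 + k4) = -3.088718
t=0.180000, p=-3.088718:
  k1 = f(0.180000, -3.088718) = -7.850908
  k2 = f(0.270000, -3.795300) = -9.610296
  k3 = f(0.270000, -3.953645) = -10.004575
  k4 = f(0.360000, -4.889541) = -12.334958
  p ← -3.088718 + (0.18/6)·(k1 + 2k2 + 2k3 + k4) = -4.871186
p(0.36) ≈ -4.8712

-4.8712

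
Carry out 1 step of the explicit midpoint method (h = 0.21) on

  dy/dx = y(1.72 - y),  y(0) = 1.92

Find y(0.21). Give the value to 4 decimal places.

1.8570

Midpoint: k1 = f(x_n, y_n); k2 = f(x_n + h/2, y_n + (h/2)·k1); y_{n+1} = y_n + h·k2.
x=0.000000, y=1.920000:
  k1 = f(0.000000, 1.920000) = -0.384000
  k2 = f(0.105000, 1.879680) = -0.300147
  y ← 1.920000 + 0.21·(-0.300147) = 1.856969
y(0.21) ≈ 1.8570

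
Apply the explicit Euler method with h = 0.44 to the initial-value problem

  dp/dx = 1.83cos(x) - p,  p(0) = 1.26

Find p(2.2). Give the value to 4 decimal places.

Euler: p_{n+1} = p_n + h·f(x_n, p_n).
x=0.000000, p=1.260000: f=0.570000 → p ← 1.260000 + 0.44·0.570000 = 1.510800
x=0.440000, p=1.510800: f=0.144896 → p ← 1.510800 + 0.44·0.144896 = 1.574554
x=0.880000, p=1.574554: f=-0.408567 → p ← 1.574554 + 0.44·(-0.408567) = 1.394784
x=1.320000, p=1.394784: f=-0.940623 → p ← 1.394784 + 0.44·(-0.940623) = 0.980910
x=1.760000, p=0.980910: f=-1.325091 → p ← 0.980910 + 0.44·(-1.325091) = 0.397870
p(2.2) ≈ 0.3979

0.3979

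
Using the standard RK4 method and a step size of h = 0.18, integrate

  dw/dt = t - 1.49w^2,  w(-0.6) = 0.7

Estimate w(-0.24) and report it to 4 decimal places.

0.3976

RK4: k1 = f(t_n, w_n); k2 = f(t_n + h/2, w_n + (h/2)·k1); k3 = f(t_n + h/2, w_n + (h/2)·k2); k4 = f(t_n + h, w_n + h·k3); w_{n+1} = w_n + (h/6)·(k1 + 2k2 + 2k3 + k4).
t=-0.600000, w=0.700000:
  k1 = f(-0.600000, 0.700000) = -1.330100
  k2 = f(-0.510000, 0.580291) = -1.011739
  k3 = f(-0.510000, 0.608943) = -1.062510
  k4 = f(-0.420000, 0.508748) = -0.805649
  w ← 0.700000 + (0.18/6)·(k1 + 2k2 + 2k3 + k4) = 0.511473
t=-0.420000, w=0.511473:
  k1 = f(-0.420000, 0.511473) = -0.809790
  k2 = f(-0.330000, 0.438591) = -0.616620
  k3 = f(-0.330000, 0.455977) = -0.639793
  k4 = f(-0.240000, 0.396310) = -0.474022
  w ← 0.511473 + (0.18/6)·(k1 + 2k2 + 2k3 + k4) = 0.397573
w(-0.24) ≈ 0.3976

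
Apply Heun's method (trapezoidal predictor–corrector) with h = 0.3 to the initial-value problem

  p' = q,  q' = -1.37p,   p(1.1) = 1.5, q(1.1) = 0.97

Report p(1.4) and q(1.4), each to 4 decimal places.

Heun on (p,q): k1 = f(x_n, state_n); k2 = f(x_n + h, state_n + h·k1); state_{n+1} = state_n + (h/2)·(k1 + k2).
1.100000: (1.500000, 0.970000)
  k1 = (0.970000, -2.055000)
  predictor → (1.791000, 0.353500)
  k2 = (0.353500, -2.453670)
  → (1.698525, 0.293699)
(p(1.4), q(1.4)) ≈ (1.6985, 0.2937)

1.6985, 0.2937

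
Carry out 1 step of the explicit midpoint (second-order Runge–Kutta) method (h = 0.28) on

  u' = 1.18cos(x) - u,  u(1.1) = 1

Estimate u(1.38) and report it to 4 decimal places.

Midpoint: k1 = f(x_n, u_n); k2 = f(x_n + h/2, u_n + (h/2)·k1); u_{n+1} = u_n + h·k2.
x=1.100000, u=1.000000:
  k1 = f(1.100000, 1.000000) = -0.464757
  k2 = f(1.240000, 0.934934) = -0.551674
  u ← 1.000000 + 0.28·(-0.551674) = 0.845531
u(1.38) ≈ 0.8455

0.8455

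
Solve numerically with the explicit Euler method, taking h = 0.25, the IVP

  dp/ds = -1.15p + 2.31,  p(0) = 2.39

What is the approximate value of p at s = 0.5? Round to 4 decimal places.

Euler: p_{n+1} = p_n + h·f(s_n, p_n).
s=0.000000, p=2.390000: f=-0.438500 → p ← 2.390000 + 0.25·(-0.438500) = 2.280375
s=0.250000, p=2.280375: f=-0.312431 → p ← 2.280375 + 0.25·(-0.312431) = 2.202267
p(0.5) ≈ 2.2023

2.2023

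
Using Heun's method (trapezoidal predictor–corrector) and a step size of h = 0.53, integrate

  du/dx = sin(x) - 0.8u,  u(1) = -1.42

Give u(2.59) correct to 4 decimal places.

0.2860

Heun: k1 = f(x_n, u_n); k2 = f(x_n + h, u_n + h·k1); u_{n+1} = u_n + (h/2)·(k1 + k2).
x=1.000000, u=-1.420000:
  k1 = f(1.000000, -1.420000) = 1.977471
  k2 = f(1.530000, -0.371940) = 1.296720
  u ← -1.420000 + (0.53/2)·(1.977471 + 1.296720) = -0.552339
x=1.530000, u=-0.552339:
  k1 = f(1.530000, -0.552339) = 1.441039
  k2 = f(2.060000, 0.211412) = 0.713578
  u ← -0.552339 + (0.53/2)·(1.441039 + 0.713578) = 0.018634
x=2.060000, u=0.018634:
  k1 = f(2.060000, 0.018634) = 0.867800
  k2 = f(2.590000, 0.478568) = 0.141190
  u ← 0.018634 + (0.53/2)·(0.867800 + 0.141190) = 0.286017
u(2.59) ≈ 0.2860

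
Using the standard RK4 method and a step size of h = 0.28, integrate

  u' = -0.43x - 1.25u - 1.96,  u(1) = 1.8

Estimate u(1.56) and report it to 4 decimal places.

RK4: k1 = f(x_n, u_n); k2 = f(x_n + h/2, u_n + (h/2)·k1); k3 = f(x_n + h/2, u_n + (h/2)·k2); k4 = f(x_n + h, u_n + h·k3); u_{n+1} = u_n + (h/6)·(k1 + 2k2 + 2k3 + k4).
x=1.000000, u=1.800000:
  k1 = f(1.000000, 1.800000) = -4.640000
  k2 = f(1.140000, 1.150400) = -3.888200
  k3 = f(1.140000, 1.255652) = -4.019765
  k4 = f(1.280000, 0.674466) = -3.353482
  u ← 1.800000 + (0.28/6)·(k1 + 2k2 + 2k3 + k4) = 0.688894
x=1.280000, u=0.688894:
  k1 = f(1.280000, 0.688894) = -3.371518
  k2 = f(1.420000, 0.216882) = -2.841702
  k3 = f(1.420000, 0.291056) = -2.934420
  k4 = f(1.560000, -0.132743) = -2.464871
  u ← 0.688894 + (0.28/6)·(k1 + 2k2 + 2k3 + k4) = -0.122575
u(1.56) ≈ -0.1226

-0.1226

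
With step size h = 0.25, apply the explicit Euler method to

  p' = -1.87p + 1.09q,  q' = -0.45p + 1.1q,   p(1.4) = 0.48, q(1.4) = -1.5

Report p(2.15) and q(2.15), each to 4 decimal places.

Euler on (p,q): p_{n+1} = p_n + h·p', q_{n+1} = q_n + h·q'.
1.400000: (0.480000, -1.500000); f=(-2.532600, -1.866000) → (-0.153150, -1.966500)
1.650000: (-0.153150, -1.966500); f=(-1.857094, -2.094232) → (-0.617424, -2.490058)
1.900000: (-0.617424, -2.490058); f=(-1.559581, -2.461223) → (-1.007319, -3.105364)
(p(2.15), q(2.15)) ≈ (-1.0073, -3.1054)

-1.0073, -3.1054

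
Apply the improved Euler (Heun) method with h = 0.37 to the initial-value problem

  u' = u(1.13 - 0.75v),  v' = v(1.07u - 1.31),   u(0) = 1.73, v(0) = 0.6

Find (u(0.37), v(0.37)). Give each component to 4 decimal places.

Heun on (u,v): k1 = f(x_n, state_n); k2 = f(x_n + h, state_n + h·k1); state_{n+1} = state_n + (h/2)·(k1 + k2).
0.000000: (1.730000, 0.600000)
  k1 = (1.176400, 0.324660)
  predictor → (2.165268, 0.720124)
  k2 = (1.277306, 0.725048)
  → (2.183936, 0.794196)
(u(0.37), v(0.37)) ≈ (2.1839, 0.7942)

2.1839, 0.7942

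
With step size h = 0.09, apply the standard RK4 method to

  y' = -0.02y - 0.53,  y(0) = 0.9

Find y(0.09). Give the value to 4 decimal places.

0.8507

RK4: k1 = f(x_n, y_n); k2 = f(x_n + h/2, y_n + (h/2)·k1); k3 = f(x_n + h/2, y_n + (h/2)·k2); k4 = f(x_n + h, y_n + h·k3); y_{n+1} = y_n + (h/6)·(k1 + 2k2 + 2k3 + k4).
x=0.000000, y=0.900000:
  k1 = f(0.000000, 0.900000) = -0.548000
  k2 = f(0.045000, 0.875340) = -0.547507
  k3 = f(0.045000, 0.875362) = -0.547507
  k4 = f(0.090000, 0.850724) = -0.547014
  y ← 0.900000 + (0.09/6)·(k1 + 2k2 + 2k3 + k4) = 0.850724
y(0.09) ≈ 0.8507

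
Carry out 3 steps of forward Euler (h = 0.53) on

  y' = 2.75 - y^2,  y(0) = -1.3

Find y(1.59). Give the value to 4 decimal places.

Euler: y_{n+1} = y_n + h·f(x_n, y_n).
x=0.000000, y=-1.300000: f=1.060000 → y ← -1.300000 + 0.53·1.060000 = -0.738200
x=0.530000, y=-0.738200: f=2.205061 → y ← -0.738200 + 0.53·2.205061 = 0.430482
x=1.060000, y=0.430482: f=2.564685 → y ← 0.430482 + 0.53·2.564685 = 1.789765
y(1.59) ≈ 1.7898

1.7898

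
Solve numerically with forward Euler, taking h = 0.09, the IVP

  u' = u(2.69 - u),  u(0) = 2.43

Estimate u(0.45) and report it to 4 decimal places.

Euler: u_{n+1} = u_n + h·f(s_n, u_n).
s=0.000000, u=2.430000: f=0.631800 → u ← 2.430000 + 0.09·0.631800 = 2.486862
s=0.090000, u=2.486862: f=0.505176 → u ← 2.486862 + 0.09·0.505176 = 2.532328
s=0.180000, u=2.532328: f=0.399278 → u ← 2.532328 + 0.09·0.399278 = 2.568263
s=0.270000, u=2.568263: f=0.312653 → u ← 2.568263 + 0.09·0.312653 = 2.596402
s=0.360000, u=2.596402: f=0.243019 → u ← 2.596402 + 0.09·0.243019 = 2.618273
u(0.45) ≈ 2.6183

2.6183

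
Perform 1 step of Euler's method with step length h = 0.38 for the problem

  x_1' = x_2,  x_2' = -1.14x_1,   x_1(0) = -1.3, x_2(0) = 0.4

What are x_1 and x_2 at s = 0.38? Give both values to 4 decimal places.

-1.1480, 0.9632

Euler on (x_1,x_2): x_1_{n+1} = x_1_n + h·x_1', x_2_{n+1} = x_2_n + h·x_2'.
0.000000: (-1.300000, 0.400000); f=(0.400000, 1.482000) → (-1.148000, 0.963160)
(x_1(0.38), x_2(0.38)) ≈ (-1.1480, 0.9632)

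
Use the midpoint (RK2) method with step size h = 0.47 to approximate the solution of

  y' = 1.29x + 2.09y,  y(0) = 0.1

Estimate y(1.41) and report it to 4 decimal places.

Midpoint: k1 = f(x_n, y_n); k2 = f(x_n + h/2, y_n + (h/2)·k1); y_{n+1} = y_n + h·k2.
x=0.000000, y=0.100000:
  k1 = f(0.000000, 0.100000) = 0.209000
  k2 = f(0.235000, 0.149115) = 0.614800
  y ← 0.100000 + 0.47·0.614800 = 0.388956
x=0.470000, y=0.388956:
  k1 = f(0.470000, 0.388956) = 1.419218
  k2 = f(0.705000, 0.722472) = 2.419417
  y ← 0.388956 + 0.47·2.419417 = 1.526082
x=0.940000, y=1.526082:
  k1 = f(0.940000, 1.526082) = 4.402112
  k2 = f(1.175000, 2.560579) = 6.867360
  y ← 1.526082 + 0.47·6.867360 = 4.753741
y(1.41) ≈ 4.7537

4.7537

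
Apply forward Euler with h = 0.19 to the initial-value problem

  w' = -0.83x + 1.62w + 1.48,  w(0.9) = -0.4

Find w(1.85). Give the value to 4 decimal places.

-0.6587

Euler: w_{n+1} = w_n + h·f(x_n, w_n).
x=0.900000, w=-0.400000: f=0.085000 → w ← -0.400000 + 0.19·0.085000 = -0.383850
x=1.090000, w=-0.383850: f=-0.046537 → w ← -0.383850 + 0.19·(-0.046537) = -0.392692
x=1.280000, w=-0.392692: f=-0.218561 → w ← -0.392692 + 0.19·(-0.218561) = -0.434219
x=1.470000, w=-0.434219: f=-0.443534 → w ← -0.434219 + 0.19·(-0.443534) = -0.518490
x=1.660000, w=-0.518490: f=-0.737754 → w ← -0.518490 + 0.19·(-0.737754) = -0.658663
w(1.85) ≈ -0.6587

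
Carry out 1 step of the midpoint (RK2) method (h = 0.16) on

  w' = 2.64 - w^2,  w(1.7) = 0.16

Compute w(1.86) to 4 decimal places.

Midpoint: k1 = f(s_n, w_n); k2 = f(s_n + h/2, w_n + (h/2)·k1); w_{n+1} = w_n + h·k2.
s=1.700000, w=0.160000:
  k1 = f(1.700000, 0.160000) = 2.614400
  k2 = f(1.780000, 0.369152) = 2.503727
  w ← 0.160000 + 0.16·2.503727 = 0.560596
w(1.86) ≈ 0.5606

0.5606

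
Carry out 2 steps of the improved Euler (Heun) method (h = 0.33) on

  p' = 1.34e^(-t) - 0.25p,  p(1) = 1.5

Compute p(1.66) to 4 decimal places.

1.4904

Heun: k1 = f(t_n, p_n); k2 = f(t_n + h, p_n + h·k1); p_{n+1} = p_n + (h/2)·(k1 + k2).
t=1.000000, p=1.500000:
  k1 = f(1.000000, 1.500000) = 0.117958
  k2 = f(1.330000, 1.538926) = -0.030332
  p ← 1.500000 + (0.33/2)·(0.117958 + (-0.030332)) = 1.514458
t=1.330000, p=1.514458:
  k1 = f(1.330000, 1.514458) = -0.024215
  k2 = f(1.660000, 1.506467) = -0.121831
  p ← 1.514458 + (0.33/2)·(-0.024215 + (-0.121831)) = 1.490361
p(1.66) ≈ 1.4904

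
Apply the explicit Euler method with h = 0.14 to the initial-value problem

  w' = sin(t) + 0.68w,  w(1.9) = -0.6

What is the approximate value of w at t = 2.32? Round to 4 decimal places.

-0.3777

Euler: w_{n+1} = w_n + h·f(t_n, w_n).
t=1.900000, w=-0.600000: f=0.538300 → w ← -0.600000 + 0.14·0.538300 = -0.524638
t=2.040000, w=-0.524638: f=0.535175 → w ← -0.524638 + 0.14·0.535175 = -0.449714
t=2.180000, w=-0.449714: f=0.514299 → w ← -0.449714 + 0.14·0.514299 = -0.377712
w(2.32) ≈ -0.3777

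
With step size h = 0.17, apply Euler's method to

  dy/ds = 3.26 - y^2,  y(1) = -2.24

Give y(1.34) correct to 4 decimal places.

Euler: y_{n+1} = y_n + h·f(s_n, y_n).
s=1.000000, y=-2.240000: f=-1.757600 → y ← -2.240000 + 0.17·(-1.757600) = -2.538792
s=1.170000, y=-2.538792: f=-3.185465 → y ← -2.538792 + 0.17·(-3.185465) = -3.080321
y(1.34) ≈ -3.0803

-3.0803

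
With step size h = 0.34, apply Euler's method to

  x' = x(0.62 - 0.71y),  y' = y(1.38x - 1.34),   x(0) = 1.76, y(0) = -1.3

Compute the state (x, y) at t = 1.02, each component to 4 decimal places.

Euler on (x,y): x_{n+1} = x_n + h·x', y_{n+1} = y_n + h·y'.
0.000000: (1.760000, -1.300000); f=(2.715680, -1.415440) → (2.683331, -1.781250)
0.340000: (2.683331, -1.781250); f=(5.057240, -4.209088) → (4.402793, -3.212339)
0.680000: (4.402793, -3.212339); f=(12.771449, -15.213170) → (8.745086, -8.384817)
(x(1.02), y(1.02)) ≈ (8.7451, -8.3848)

8.7451, -8.3848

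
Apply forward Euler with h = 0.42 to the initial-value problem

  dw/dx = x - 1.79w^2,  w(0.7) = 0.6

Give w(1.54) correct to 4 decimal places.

Euler: w_{n+1} = w_n + h·f(x_n, w_n).
x=0.700000, w=0.600000: f=0.055600 → w ← 0.600000 + 0.42·0.055600 = 0.623352
x=1.120000, w=0.623352: f=0.424464 → w ← 0.623352 + 0.42·0.424464 = 0.801627
w(1.54) ≈ 0.8016

0.8016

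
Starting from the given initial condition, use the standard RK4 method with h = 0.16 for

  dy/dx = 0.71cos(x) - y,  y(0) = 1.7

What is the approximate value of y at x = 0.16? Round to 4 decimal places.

1.5532

RK4: k1 = f(x_n, y_n); k2 = f(x_n + h/2, y_n + (h/2)·k1); k3 = f(x_n + h/2, y_n + (h/2)·k2); k4 = f(x_n + h, y_n + h·k3); y_{n+1} = y_n + (h/6)·(k1 + 2k2 + 2k3 + k4).
x=0.000000, y=1.700000:
  k1 = f(0.000000, 1.700000) = -0.990000
  k2 = f(0.080000, 1.620800) = -0.913071
  k3 = f(0.080000, 1.626954) = -0.919225
  k4 = f(0.160000, 1.552924) = -0.851993
  y ← 1.700000 + (0.16/6)·(k1 + 2k2 + 2k3 + k4) = 1.553158
y(0.16) ≈ 1.5532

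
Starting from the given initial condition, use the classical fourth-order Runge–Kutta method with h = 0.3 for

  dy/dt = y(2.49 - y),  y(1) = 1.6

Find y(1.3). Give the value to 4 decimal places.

1.9705

RK4: k1 = f(t_n, y_n); k2 = f(t_n + h/2, y_n + (h/2)·k1); k3 = f(t_n + h/2, y_n + (h/2)·k2); k4 = f(t_n + h, y_n + h·k3); y_{n+1} = y_n + (h/6)·(k1 + 2k2 + 2k3 + k4).
t=1.000000, y=1.600000:
  k1 = f(1.000000, 1.600000) = 1.424000
  k2 = f(1.150000, 1.813600) = 1.226719
  k3 = f(1.150000, 1.784008) = 1.259496
  k4 = f(1.300000, 1.977849) = 1.012958
  y ← 1.600000 + (0.3/6)·(k1 + 2k2 + 2k3 + k4) = 1.970469
y(1.3) ≈ 1.9705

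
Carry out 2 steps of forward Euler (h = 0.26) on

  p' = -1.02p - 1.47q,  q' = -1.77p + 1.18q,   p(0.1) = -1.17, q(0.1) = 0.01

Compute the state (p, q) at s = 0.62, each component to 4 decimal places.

-0.8453, 1.1181

Euler on (p,q): p_{n+1} = p_n + h·p', q_{n+1} = q_n + h·q'.
0.100000: (-1.170000, 0.010000); f=(1.178700, 2.082700) → (-0.863538, 0.551502)
0.360000: (-0.863538, 0.551502); f=(0.070101, 2.179235) → (-0.845312, 1.118103)
(p(0.62), q(0.62)) ≈ (-0.8453, 1.1181)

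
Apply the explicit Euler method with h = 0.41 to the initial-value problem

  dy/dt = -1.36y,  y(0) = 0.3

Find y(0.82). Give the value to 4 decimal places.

0.0587

Euler: y_{n+1} = y_n + h·f(t_n, y_n).
t=0.000000, y=0.300000: f=-0.408000 → y ← 0.300000 + 0.41·(-0.408000) = 0.132720
t=0.410000, y=0.132720: f=-0.180499 → y ← 0.132720 + 0.41·(-0.180499) = 0.058715
y(0.82) ≈ 0.0587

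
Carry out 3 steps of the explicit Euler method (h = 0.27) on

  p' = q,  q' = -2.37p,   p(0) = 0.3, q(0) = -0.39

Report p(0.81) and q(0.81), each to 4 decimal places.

-0.1532, -0.7306

Euler on (p,q): p_{n+1} = p_n + h·p', q_{n+1} = q_n + h·q'.
0.000000: (0.300000, -0.390000); f=(-0.390000, -0.711000) → (0.194700, -0.581970)
0.270000: (0.194700, -0.581970); f=(-0.581970, -0.461439) → (0.037568, -0.706559)
0.540000: (0.037568, -0.706559); f=(-0.706559, -0.089036) → (-0.153203, -0.730598)
(p(0.81), q(0.81)) ≈ (-0.1532, -0.7306)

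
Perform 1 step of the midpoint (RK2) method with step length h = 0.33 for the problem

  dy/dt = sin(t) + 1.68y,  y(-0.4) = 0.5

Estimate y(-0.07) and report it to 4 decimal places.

Midpoint: k1 = f(t_n, y_n); k2 = f(t_n + h/2, y_n + (h/2)·k1); y_{n+1} = y_n + h·k2.
t=-0.400000, y=0.500000:
  k1 = f(-0.400000, 0.500000) = 0.450582
  k2 = f(-0.235000, 0.574346) = 0.732058
  y ← 0.500000 + 0.33·0.732058 = 0.741579
y(-0.07) ≈ 0.7416

0.7416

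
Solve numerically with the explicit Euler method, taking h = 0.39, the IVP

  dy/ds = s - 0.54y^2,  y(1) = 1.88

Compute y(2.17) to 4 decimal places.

1.7476

Euler: y_{n+1} = y_n + h·f(s_n, y_n).
s=1.000000, y=1.880000: f=-0.908576 → y ← 1.880000 + 0.39·(-0.908576) = 1.525655
s=1.390000, y=1.525655: f=0.133083 → y ← 1.525655 + 0.39·0.133083 = 1.577558
s=1.780000, y=1.577558: f=0.436108 → y ← 1.577558 + 0.39·0.436108 = 1.747640
y(2.17) ≈ 1.7476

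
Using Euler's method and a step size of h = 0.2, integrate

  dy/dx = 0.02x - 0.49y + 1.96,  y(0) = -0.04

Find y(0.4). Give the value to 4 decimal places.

Euler: y_{n+1} = y_n + h·f(x_n, y_n).
x=0.000000, y=-0.040000: f=1.979600 → y ← -0.040000 + 0.2·1.979600 = 0.355920
x=0.200000, y=0.355920: f=1.789599 → y ← 0.355920 + 0.2·1.789599 = 0.713840
y(0.4) ≈ 0.7138

0.7138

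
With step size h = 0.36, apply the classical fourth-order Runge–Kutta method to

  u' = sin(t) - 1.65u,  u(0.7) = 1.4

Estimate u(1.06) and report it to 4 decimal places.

RK4: k1 = f(t_n, u_n); k2 = f(t_n + h/2, u_n + (h/2)·k1); k3 = f(t_n + h/2, u_n + (h/2)·k2); k4 = f(t_n + h, u_n + h·k3); u_{n+1} = u_n + (h/6)·(k1 + 2k2 + 2k3 + k4).
t=0.700000, u=1.400000:
  k1 = f(0.700000, 1.400000) = -1.665782
  k2 = f(0.880000, 1.100159) = -1.044524
  k3 = f(0.880000, 1.211986) = -1.229038
  k4 = f(1.060000, 0.957546) = -0.707596
  u ← 1.400000 + (0.36/6)·(k1 + 2k2 + 2k3 + k4) = 0.984770
u(1.06) ≈ 0.9848

0.9848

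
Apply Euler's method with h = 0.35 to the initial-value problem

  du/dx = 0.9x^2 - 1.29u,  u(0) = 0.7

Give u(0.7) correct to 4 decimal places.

0.2492

Euler: u_{n+1} = u_n + h·f(x_n, u_n).
x=0.000000, u=0.700000: f=-0.903000 → u ← 0.700000 + 0.35·(-0.903000) = 0.383950
x=0.350000, u=0.383950: f=-0.385046 → u ← 0.383950 + 0.35·(-0.385046) = 0.249184
u(0.7) ≈ 0.2492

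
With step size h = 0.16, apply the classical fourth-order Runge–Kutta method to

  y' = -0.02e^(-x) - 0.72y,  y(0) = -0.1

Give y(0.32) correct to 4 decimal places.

RK4: k1 = f(x_n, y_n); k2 = f(x_n + h/2, y_n + (h/2)·k1); k3 = f(x_n + h/2, y_n + (h/2)·k2); k4 = f(x_n + h, y_n + h·k3); y_{n+1} = y_n + (h/6)·(k1 + 2k2 + 2k3 + k4).
x=0.000000, y=-0.100000:
  k1 = f(0.000000, -0.100000) = 0.052000
  k2 = f(0.080000, -0.095840) = 0.050542
  k3 = f(0.080000, -0.095957) = 0.050626
  k4 = f(0.160000, -0.091900) = 0.049125
  y ← -0.100000 + (0.16/6)·(k1 + 2k2 + 2k3 + k4) = -0.091908
x=0.160000, y=-0.091908:
  k1 = f(0.160000, -0.091908) = 0.049131
  k2 = f(0.240000, -0.087977) = 0.047611
  k3 = f(0.240000, -0.088099) = 0.047699
  k4 = f(0.320000, -0.084276) = 0.046156
  y ← -0.091908 + (0.16/6)·(k1 + 2k2 + 2k3 + k4) = -0.084284
y(0.32) ≈ -0.0843

-0.0843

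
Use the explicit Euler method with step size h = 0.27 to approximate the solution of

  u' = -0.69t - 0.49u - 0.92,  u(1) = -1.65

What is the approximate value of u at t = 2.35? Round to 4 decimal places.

-2.9219

Euler: u_{n+1} = u_n + h·f(t_n, u_n).
t=1.000000, u=-1.650000: f=-0.801500 → u ← -1.650000 + 0.27·(-0.801500) = -1.866405
t=1.270000, u=-1.866405: f=-0.881762 → u ← -1.866405 + 0.27·(-0.881762) = -2.104481
t=1.540000, u=-2.104481: f=-0.951404 → u ← -2.104481 + 0.27·(-0.951404) = -2.361360
t=1.810000, u=-2.361360: f=-1.011834 → u ← -2.361360 + 0.27·(-1.011834) = -2.634555
t=2.080000, u=-2.634555: f=-1.064268 → u ← -2.634555 + 0.27·(-1.064268) = -2.921907
u(2.35) ≈ -2.9219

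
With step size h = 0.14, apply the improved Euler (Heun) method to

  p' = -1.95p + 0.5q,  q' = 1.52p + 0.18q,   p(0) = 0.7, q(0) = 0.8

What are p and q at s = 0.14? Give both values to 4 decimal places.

Heun on (p,q): k1 = f(s_n, state_n); k2 = f(s_n + h, state_n + h·k1); state_{n+1} = state_n + (h/2)·(k1 + k2).
0.000000: (0.700000, 0.800000)
  k1 = (-0.965000, 1.208000)
  predictor → (0.564900, 0.969120)
  k2 = (-0.616995, 1.033090)
  → (0.589260, 0.956876)
(p(0.14), q(0.14)) ≈ (0.5893, 0.9569)

0.5893, 0.9569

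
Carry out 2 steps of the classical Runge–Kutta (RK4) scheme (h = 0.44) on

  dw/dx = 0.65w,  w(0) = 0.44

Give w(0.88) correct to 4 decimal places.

RK4: k1 = f(x_n, w_n); k2 = f(x_n + h/2, w_n + (h/2)·k1); k3 = f(x_n + h/2, w_n + (h/2)·k2); k4 = f(x_n + h, w_n + h·k3); w_{n+1} = w_n + (h/6)·(k1 + 2k2 + 2k3 + k4).
x=0.000000, w=0.440000:
  k1 = f(0.000000, 0.440000) = 0.286000
  k2 = f(0.220000, 0.502920) = 0.326898
  k3 = f(0.220000, 0.511918) = 0.332746
  k4 = f(0.440000, 0.586408) = 0.381165
  w ← 0.440000 + (0.44/6)·(k1 + 2k2 + 2k3 + k4) = 0.585673
x=0.440000, w=0.585673:
  k1 = f(0.440000, 0.585673) = 0.380688
  k2 = f(0.660000, 0.669425) = 0.435126
  k3 = f(0.660000, 0.681401) = 0.442911
  k4 = f(0.880000, 0.780554) = 0.507360
  w ← 0.585673 + (0.44/6)·(k1 + 2k2 + 2k3 + k4) = 0.779576
w(0.88) ≈ 0.7796

0.7796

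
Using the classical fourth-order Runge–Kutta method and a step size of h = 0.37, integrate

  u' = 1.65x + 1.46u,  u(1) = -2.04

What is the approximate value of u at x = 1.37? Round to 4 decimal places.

RK4: k1 = f(x_n, u_n); k2 = f(x_n + h/2, u_n + (h/2)·k1); k3 = f(x_n + h/2, u_n + (h/2)·k2); k4 = f(x_n + h, u_n + h·k3); u_{n+1} = u_n + (h/6)·(k1 + 2k2 + 2k3 + k4).
x=1.000000, u=-2.040000:
  k1 = f(1.000000, -2.040000) = -1.328400
  k2 = f(1.185000, -2.285754) = -1.381951
  k3 = f(1.185000, -2.295661) = -1.396415
  k4 = f(1.370000, -2.556674) = -1.472243
  u ← -2.040000 + (0.37/6)·(k1 + 2k2 + 2k3 + k4) = -2.555371
u(1.37) ≈ -2.5554

-2.5554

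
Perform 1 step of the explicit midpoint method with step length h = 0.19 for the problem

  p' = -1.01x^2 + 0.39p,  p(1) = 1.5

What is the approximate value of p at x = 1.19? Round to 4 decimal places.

1.3781

Midpoint: k1 = f(x_n, p_n); k2 = f(x_n + h/2, p_n + (h/2)·k1); p_{n+1} = p_n + h·k2.
x=1.000000, p=1.500000:
  k1 = f(1.000000, 1.500000) = -0.425000
  k2 = f(1.095000, 1.459625) = -0.641761
  p ← 1.500000 + 0.19·(-0.641761) = 1.378065
p(1.19) ≈ 1.3781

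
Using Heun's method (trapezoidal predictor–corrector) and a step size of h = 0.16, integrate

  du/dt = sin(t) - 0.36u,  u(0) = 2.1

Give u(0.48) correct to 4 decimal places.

1.8740

Heun: k1 = f(t_n, u_n); k2 = f(t_n + h, u_n + h·k1); u_{n+1} = u_n + (h/2)·(k1 + k2).
t=0.000000, u=2.100000:
  k1 = f(0.000000, 2.100000) = -0.756000
  k2 = f(0.160000, 1.979040) = -0.553136
  u ← 2.100000 + (0.16/2)·(-0.756000 + (-0.553136)) = 1.995269
t=0.160000, u=1.995269:
  k1 = f(0.160000, 1.995269) = -0.558979
  k2 = f(0.320000, 1.905833) = -0.371533
  u ← 1.995269 + (0.16/2)·(-0.558979 + (-0.371533)) = 1.920828
t=0.320000, u=1.920828:
  k1 = f(0.320000, 1.920828) = -0.376932
  k2 = f(0.480000, 1.860519) = -0.208008
  u ← 1.920828 + (0.16/2)·(-0.376932 + (-0.208008)) = 1.874033
u(0.48) ≈ 1.8740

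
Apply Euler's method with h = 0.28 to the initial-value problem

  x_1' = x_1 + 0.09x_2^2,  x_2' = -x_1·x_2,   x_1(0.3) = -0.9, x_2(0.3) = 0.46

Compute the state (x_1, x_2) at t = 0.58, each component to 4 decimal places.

Euler on (x_1,x_2): x_1_{n+1} = x_1_n + h·x_1', x_2_{n+1} = x_2_n + h·x_2'.
0.300000: (-0.900000, 0.460000); f=(-0.880956, 0.414000) → (-1.146668, 0.575920)
(x_1(0.58), x_2(0.58)) ≈ (-1.1467, 0.5759)

-1.1467, 0.5759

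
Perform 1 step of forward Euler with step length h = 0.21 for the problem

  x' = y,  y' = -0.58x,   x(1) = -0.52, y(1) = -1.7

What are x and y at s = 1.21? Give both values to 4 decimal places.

Euler on (x,y): x_{n+1} = x_n + h·x', y_{n+1} = y_n + h·y'.
1.000000: (-0.520000, -1.700000); f=(-1.700000, 0.301600) → (-0.877000, -1.636664)
(x(1.21), y(1.21)) ≈ (-0.8770, -1.6367)

-0.8770, -1.6367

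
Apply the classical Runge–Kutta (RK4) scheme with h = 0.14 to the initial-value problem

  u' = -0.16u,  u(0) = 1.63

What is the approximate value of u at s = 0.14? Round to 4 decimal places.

1.5939

RK4: k1 = f(s_n, u_n); k2 = f(s_n + h/2, u_n + (h/2)·k1); k3 = f(s_n + h/2, u_n + (h/2)·k2); k4 = f(s_n + h, u_n + h·k3); u_{n+1} = u_n + (h/6)·(k1 + 2k2 + 2k3 + k4).
s=0.000000, u=1.630000:
  k1 = f(0.000000, 1.630000) = -0.260800
  k2 = f(0.070000, 1.611744) = -0.257879
  k3 = f(0.070000, 1.611948) = -0.257912
  k4 = f(0.140000, 1.593892) = -0.255023
  u ← 1.630000 + (0.14/6)·(k1 + 2k2 + 2k3 + k4) = 1.593894
u(0.14) ≈ 1.5939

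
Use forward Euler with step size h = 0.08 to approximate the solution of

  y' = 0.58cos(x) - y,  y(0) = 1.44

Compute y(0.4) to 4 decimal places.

1.1426

Euler: y_{n+1} = y_n + h·f(x_n, y_n).
x=0.000000, y=1.440000: f=-0.860000 → y ← 1.440000 + 0.08·(-0.860000) = 1.371200
x=0.080000, y=1.371200: f=-0.793055 → y ← 1.371200 + 0.08·(-0.793055) = 1.307756
x=0.160000, y=1.307756: f=-0.735164 → y ← 1.307756 + 0.08·(-0.735164) = 1.248942
x=0.240000, y=1.248942: f=-0.685566 → y ← 1.248942 + 0.08·(-0.685566) = 1.194097
x=0.320000, y=1.194097: f=-0.643541 → y ← 1.194097 + 0.08·(-0.643541) = 1.142614
y(0.4) ≈ 1.1426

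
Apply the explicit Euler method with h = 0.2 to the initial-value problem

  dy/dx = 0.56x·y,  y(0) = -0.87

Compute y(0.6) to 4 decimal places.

Euler: y_{n+1} = y_n + h·f(x_n, y_n).
x=0.000000, y=-0.870000: f=0.000000 → y ← -0.870000 + 0.2·0.000000 = -0.870000
x=0.200000, y=-0.870000: f=-0.097440 → y ← -0.870000 + 0.2·(-0.097440) = -0.889488
x=0.400000, y=-0.889488: f=-0.199245 → y ← -0.889488 + 0.2·(-0.199245) = -0.929337
y(0.6) ≈ -0.9293

-0.9293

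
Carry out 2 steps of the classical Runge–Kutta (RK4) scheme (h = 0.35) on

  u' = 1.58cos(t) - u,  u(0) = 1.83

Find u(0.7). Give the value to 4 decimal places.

RK4: k1 = f(t_n, u_n); k2 = f(t_n + h/2, u_n + (h/2)·k1); k3 = f(t_n + h/2, u_n + (h/2)·k2); k4 = f(t_n + h, u_n + h·k3); u_{n+1} = u_n + (h/6)·(k1 + 2k2 + 2k3 + k4).
t=0.000000, u=1.830000:
  k1 = f(0.000000, 1.830000) = -0.250000
  k2 = f(0.175000, 1.786250) = -0.230382
  k3 = f(0.175000, 1.789683) = -0.233815
  k4 = f(0.350000, 1.748165) = -0.263956
  u ← 1.830000 + (0.35/6)·(k1 + 2k2 + 2k3 + k4) = 1.745863
t=0.350000, u=1.745863:
  k1 = f(0.350000, 1.745863) = -0.261654
  k2 = f(0.525000, 1.700073) = -0.332862
  k3 = f(0.525000, 1.687612) = -0.320400
  k4 = f(0.700000, 1.633723) = -0.425272
  u ← 1.745863 + (0.35/6)·(k1 + 2k2 + 2k3 + k4) = 1.629578
u(0.7) ≈ 1.6296

1.6296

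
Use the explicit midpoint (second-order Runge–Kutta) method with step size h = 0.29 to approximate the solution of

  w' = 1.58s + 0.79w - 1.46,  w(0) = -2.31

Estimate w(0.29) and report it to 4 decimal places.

-3.3053

Midpoint: k1 = f(s_n, w_n); k2 = f(s_n + h/2, w_n + (h/2)·k1); w_{n+1} = w_n + h·k2.
s=0.000000, w=-2.310000:
  k1 = f(0.000000, -2.310000) = -3.284900
  k2 = f(0.145000, -2.786310) = -3.432085
  w ← -2.310000 + 0.29·(-3.432085) = -3.305305
w(0.29) ≈ -3.3053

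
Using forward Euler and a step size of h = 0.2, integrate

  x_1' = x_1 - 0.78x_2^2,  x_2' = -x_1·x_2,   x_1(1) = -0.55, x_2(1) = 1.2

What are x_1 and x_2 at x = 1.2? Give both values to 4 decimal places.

Euler on (x_1,x_2): x_1_{n+1} = x_1_n + h·x_1', x_2_{n+1} = x_2_n + h·x_2'.
1.000000: (-0.550000, 1.200000); f=(-1.673200, 0.660000) → (-0.884640, 1.332000)
(x_1(1.2), x_2(1.2)) ≈ (-0.8846, 1.3320)

-0.8846, 1.3320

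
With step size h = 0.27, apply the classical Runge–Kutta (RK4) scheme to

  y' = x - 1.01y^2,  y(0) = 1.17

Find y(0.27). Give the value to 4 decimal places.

0.9179

RK4: k1 = f(x_n, y_n); k2 = f(x_n + h/2, y_n + (h/2)·k1); k3 = f(x_n + h/2, y_n + (h/2)·k2); k4 = f(x_n + h, y_n + h·k3); y_{n+1} = y_n + (h/6)·(k1 + 2k2 + 2k3 + k4).
x=0.000000, y=1.170000:
  k1 = f(0.000000, 1.170000) = -1.382589
  k2 = f(0.135000, 0.983350) = -0.841648
  k3 = f(0.135000, 1.056378) = -0.992093
  k4 = f(0.270000, 0.902135) = -0.551986
  y ← 1.170000 + (0.27/6)·(k1 + 2k2 + 2k3 + k4) = 0.917907
y(0.27) ≈ 0.9179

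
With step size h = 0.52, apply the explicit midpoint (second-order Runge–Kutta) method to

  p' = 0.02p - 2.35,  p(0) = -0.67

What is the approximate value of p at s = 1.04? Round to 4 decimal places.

-3.1536

Midpoint: k1 = f(s_n, p_n); k2 = f(s_n + h/2, p_n + (h/2)·k1); p_{n+1} = p_n + h·k2.
s=0.000000, p=-0.670000:
  k1 = f(0.000000, -0.670000) = -2.363400
  k2 = f(0.260000, -1.284484) = -2.375690
  p ← -0.670000 + 0.52·(-2.375690) = -1.905359
s=0.520000, p=-1.905359:
  k1 = f(0.520000, -1.905359) = -2.388107
  k2 = f(0.780000, -2.526266) = -2.400525
  p ← -1.905359 + 0.52·(-2.400525) = -3.153632
p(1.04) ≈ -3.1536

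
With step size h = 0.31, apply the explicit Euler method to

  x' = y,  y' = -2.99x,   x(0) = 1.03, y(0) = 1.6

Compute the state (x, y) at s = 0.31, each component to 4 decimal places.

1.5260, 0.6453

Euler on (x,y): x_{n+1} = x_n + h·x', y_{n+1} = y_n + h·y'.
0.000000: (1.030000, 1.600000); f=(1.600000, -3.079700) → (1.526000, 0.645293)
(x(0.31), y(0.31)) ≈ (1.5260, 0.6453)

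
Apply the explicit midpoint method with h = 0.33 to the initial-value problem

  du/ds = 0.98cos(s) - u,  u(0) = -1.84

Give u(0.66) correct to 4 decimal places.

Midpoint: k1 = f(s_n, u_n); k2 = f(s_n + h/2, u_n + (h/2)·k1); u_{n+1} = u_n + h·k2.
s=0.000000, u=-1.840000:
  k1 = f(0.000000, -1.840000) = 2.820000
  k2 = f(0.165000, -1.374700) = 2.341390
  u ← -1.840000 + 0.33·2.341390 = -1.067341
s=0.330000, u=-1.067341:
  k1 = f(0.330000, -1.067341) = 1.994463
  k2 = f(0.495000, -0.738255) = 1.600624
  u ← -1.067341 + 0.33·1.600624 = -0.539135
u(0.66) ≈ -0.5391

-0.5391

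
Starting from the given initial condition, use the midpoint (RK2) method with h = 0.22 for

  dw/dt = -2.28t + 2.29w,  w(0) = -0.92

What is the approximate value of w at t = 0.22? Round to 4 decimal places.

-1.5554

Midpoint: k1 = f(t_n, w_n); k2 = f(t_n + h/2, w_n + (h/2)·k1); w_{n+1} = w_n + h·k2.
t=0.000000, w=-0.920000:
  k1 = f(0.000000, -0.920000) = -2.106800
  k2 = f(0.110000, -1.151748) = -2.888303
  w ← -0.920000 + 0.22·(-2.888303) = -1.555427
w(0.22) ≈ -1.5554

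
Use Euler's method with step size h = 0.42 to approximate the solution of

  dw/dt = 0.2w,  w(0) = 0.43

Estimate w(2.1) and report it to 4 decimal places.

0.6436

Euler: w_{n+1} = w_n + h·f(t_n, w_n).
t=0.000000, w=0.430000: f=0.086000 → w ← 0.430000 + 0.42·0.086000 = 0.466120
t=0.420000, w=0.466120: f=0.093224 → w ← 0.466120 + 0.42·0.093224 = 0.505274
t=0.840000, w=0.505274: f=0.101055 → w ← 0.505274 + 0.42·0.101055 = 0.547717
t=1.260000, w=0.547717: f=0.109543 → w ← 0.547717 + 0.42·0.109543 = 0.593725
t=1.680000, w=0.593725: f=0.118745 → w ← 0.593725 + 0.42·0.118745 = 0.643598
w(2.1) ≈ 0.6436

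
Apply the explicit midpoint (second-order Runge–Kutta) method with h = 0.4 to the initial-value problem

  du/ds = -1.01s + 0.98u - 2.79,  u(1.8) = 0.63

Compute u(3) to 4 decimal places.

Midpoint: k1 = f(s_n, u_n); k2 = f(s_n + h/2, u_n + (h/2)·k1); u_{n+1} = u_n + h·k2.
s=1.800000, u=0.630000:
  k1 = f(1.800000, 0.630000) = -3.990600
  k2 = f(2.000000, -0.168120) = -4.974758
  u ← 0.630000 + 0.4·(-4.974758) = -1.359903
s=2.200000, u=-1.359903:
  k1 = f(2.200000, -1.359903) = -6.344705
  k2 = f(2.400000, -2.628844) = -7.790267
  u ← -1.359903 + 0.4·(-7.790267) = -4.476010
s=2.600000, u=-4.476010:
  k1 = f(2.600000, -4.476010) = -9.802490
  k2 = f(2.800000, -6.436508) = -11.925778
  u ← -4.476010 + 0.4·(-11.925778) = -9.246321
u(3) ≈ -9.2463

-9.2463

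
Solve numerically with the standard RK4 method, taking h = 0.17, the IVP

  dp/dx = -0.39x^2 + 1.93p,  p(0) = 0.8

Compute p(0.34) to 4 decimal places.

1.5358

RK4: k1 = f(x_n, p_n); k2 = f(x_n + h/2, p_n + (h/2)·k1); k3 = f(x_n + h/2, p_n + (h/2)·k2); k4 = f(x_n + h, p_n + h·k3); p_{n+1} = p_n + (h/6)·(k1 + 2k2 + 2k3 + k4).
x=0.000000, p=0.800000:
  k1 = f(0.000000, 0.800000) = 1.544000
  k2 = f(0.085000, 0.931240) = 1.794475
  k3 = f(0.085000, 0.952530) = 1.835566
  k4 = f(0.170000, 1.112046) = 2.134978
  p ← 0.800000 + (0.17/6)·(k1 + 2k2 + 2k3 + k4) = 1.109940
x=0.170000, p=1.109940:
  k1 = f(0.170000, 1.109940) = 2.130913
  k2 = f(0.255000, 1.291068) = 2.466401
  k3 = f(0.255000, 1.319584) = 2.521438
  k4 = f(0.340000, 1.538584) = 2.924384
  p ← 1.109940 + (0.17/6)·(k1 + 2k2 + 2k3 + k4) = 1.535818
p(0.34) ≈ 1.5358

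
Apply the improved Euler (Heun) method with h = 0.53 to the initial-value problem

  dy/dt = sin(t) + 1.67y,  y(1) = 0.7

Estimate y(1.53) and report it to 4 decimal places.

2.2789

Heun: k1 = f(t_n, y_n); k2 = f(t_n + h, y_n + h·k1); y_{n+1} = y_n + (h/2)·(k1 + k2).
t=1.000000, y=0.700000:
  k1 = f(1.000000, 0.700000) = 2.010471
  k2 = f(1.530000, 1.765550) = 3.947636
  y ← 0.700000 + (0.53/2)·(2.010471 + 3.947636) = 2.278898
y(1.53) ≈ 2.2789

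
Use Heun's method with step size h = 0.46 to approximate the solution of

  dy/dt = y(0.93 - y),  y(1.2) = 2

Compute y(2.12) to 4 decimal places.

Heun: k1 = f(t_n, y_n); k2 = f(t_n + h, y_n + h·k1); y_{n+1} = y_n + (h/2)·(k1 + k2).
t=1.200000, y=2.000000:
  k1 = f(1.200000, 2.000000) = -2.140000
  k2 = f(1.660000, 1.015600) = -0.086935
  y ← 2.000000 + (0.46/2)·(-2.140000 + (-0.086935)) = 1.487805
t=1.660000, y=1.487805:
  k1 = f(1.660000, 1.487805) = -0.829905
  k2 = f(2.120000, 1.106049) = -0.194718
  y ← 1.487805 + (0.46/2)·(-0.829905 + (-0.194718)) = 1.252142
y(2.12) ≈ 1.2521

1.2521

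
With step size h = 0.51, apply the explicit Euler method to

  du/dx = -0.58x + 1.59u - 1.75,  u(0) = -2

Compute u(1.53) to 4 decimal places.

Euler: u_{n+1} = u_n + h·f(x_n, u_n).
x=0.000000, u=-2.000000: f=-4.930000 → u ← -2.000000 + 0.51·(-4.930000) = -4.514300
x=0.510000, u=-4.514300: f=-9.223537 → u ← -4.514300 + 0.51·(-9.223537) = -9.218304
x=1.020000, u=-9.218304: f=-16.998703 → u ← -9.218304 + 0.51·(-16.998703) = -17.887642
u(1.53) ≈ -17.8876

-17.8876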